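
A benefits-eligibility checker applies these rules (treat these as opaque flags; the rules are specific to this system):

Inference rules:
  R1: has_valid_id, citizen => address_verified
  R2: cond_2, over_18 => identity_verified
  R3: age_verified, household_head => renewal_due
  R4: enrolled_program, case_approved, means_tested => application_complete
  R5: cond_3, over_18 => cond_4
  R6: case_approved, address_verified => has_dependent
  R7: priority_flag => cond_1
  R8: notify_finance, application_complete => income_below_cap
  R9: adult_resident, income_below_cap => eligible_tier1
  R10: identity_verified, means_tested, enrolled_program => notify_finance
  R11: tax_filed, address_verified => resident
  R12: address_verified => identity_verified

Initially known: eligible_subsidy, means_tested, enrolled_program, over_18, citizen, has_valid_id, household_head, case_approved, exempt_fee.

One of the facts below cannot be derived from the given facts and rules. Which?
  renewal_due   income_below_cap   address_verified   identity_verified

Round 1 fires R1, R4, giving address_verified, application_complete.
Round 2 fires R6, R12, giving has_dependent, identity_verified.
Round 3 fires R10, giving notify_finance.
Round 4 fires R8, giving income_below_cap.
Derived: income_below_cap (round 4), identity_verified (round 2), address_verified (round 1). renewal_due never appears in any round.

renewal_due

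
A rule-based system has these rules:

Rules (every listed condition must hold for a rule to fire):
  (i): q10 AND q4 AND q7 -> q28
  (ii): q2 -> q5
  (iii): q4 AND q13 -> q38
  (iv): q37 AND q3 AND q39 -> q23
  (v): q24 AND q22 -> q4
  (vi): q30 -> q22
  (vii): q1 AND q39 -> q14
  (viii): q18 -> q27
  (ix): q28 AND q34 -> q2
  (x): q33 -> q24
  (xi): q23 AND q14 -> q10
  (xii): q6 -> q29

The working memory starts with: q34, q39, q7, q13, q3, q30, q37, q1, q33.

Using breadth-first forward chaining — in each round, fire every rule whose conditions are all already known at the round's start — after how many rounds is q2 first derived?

4

[1] (iv) [q37 AND q3 AND q39 -> q23]; (vi) [q30 -> q22]; (vii) [q1 AND q39 -> q14]; (x) [q33 -> q24]. ⇒ new: q23, q22, q14, q24.
[2] (v) [q24 AND q22 -> q4]; (xi) [q23 AND q14 -> q10]. ⇒ new: q4, q10.
[3] (i) [q10 AND q4 AND q7 -> q28]; (iii) [q4 AND q13 -> q38]. ⇒ new: q28, q38.
[4] (ix) [q28 AND q34 -> q2]. ⇒ new: q2.
q2 first appears in round 4.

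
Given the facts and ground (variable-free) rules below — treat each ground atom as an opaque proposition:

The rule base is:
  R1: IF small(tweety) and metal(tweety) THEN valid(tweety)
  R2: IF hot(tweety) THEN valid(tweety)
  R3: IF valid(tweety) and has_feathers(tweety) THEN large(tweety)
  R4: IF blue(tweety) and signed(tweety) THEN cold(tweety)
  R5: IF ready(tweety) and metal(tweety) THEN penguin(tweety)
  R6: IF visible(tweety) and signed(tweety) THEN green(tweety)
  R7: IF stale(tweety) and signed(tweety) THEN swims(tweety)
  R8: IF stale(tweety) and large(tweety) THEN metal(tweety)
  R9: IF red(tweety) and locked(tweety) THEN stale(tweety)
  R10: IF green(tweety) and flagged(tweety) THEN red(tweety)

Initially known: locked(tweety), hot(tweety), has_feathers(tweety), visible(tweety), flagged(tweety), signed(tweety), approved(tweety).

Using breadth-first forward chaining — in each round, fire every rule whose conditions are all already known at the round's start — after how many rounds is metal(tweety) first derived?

4

Round 1: R2 [IF hot(tweety) THEN valid(tweety)]; R6 [IF visible(tweety) and signed(tweety) THEN green(tweety)]. New: valid(tweety), green(tweety).
Round 2: R3 [IF valid(tweety) and has_feathers(tweety) THEN large(tweety)]; R10 [IF green(tweety) and flagged(tweety) THEN red(tweety)]. New: large(tweety), red(tweety).
Round 3: R9 [IF red(tweety) and locked(tweety) THEN stale(tweety)]. New: stale(tweety).
Round 4: R7 [IF stale(tweety) and signed(tweety) THEN swims(tweety)]; R8 [IF stale(tweety) and large(tweety) THEN metal(tweety)]. New: swims(tweety), metal(tweety).
metal(tweety) first appears in round 4.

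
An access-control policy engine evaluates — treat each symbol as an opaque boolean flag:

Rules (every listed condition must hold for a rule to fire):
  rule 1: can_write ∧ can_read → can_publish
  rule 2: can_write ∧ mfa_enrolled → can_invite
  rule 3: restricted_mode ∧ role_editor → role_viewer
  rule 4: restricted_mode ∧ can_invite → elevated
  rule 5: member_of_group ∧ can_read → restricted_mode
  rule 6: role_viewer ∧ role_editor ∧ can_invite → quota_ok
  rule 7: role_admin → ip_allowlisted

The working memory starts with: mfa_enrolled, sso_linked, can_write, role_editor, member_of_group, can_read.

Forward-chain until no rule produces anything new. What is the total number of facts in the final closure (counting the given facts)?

Round 1 — rule 1, rule 2, rule 5, derive can_publish, can_invite, restricted_mode.
Round 2 — rule 3, rule 4, derive role_viewer, elevated.
Round 3 — rule 6, derive quota_ok.
Closure: {can_invite, can_publish, can_read, can_write, elevated, member_of_group, mfa_enrolled, quota_ok, restricted_mode, role_editor, role_viewer, sso_linked} — 12 facts.

12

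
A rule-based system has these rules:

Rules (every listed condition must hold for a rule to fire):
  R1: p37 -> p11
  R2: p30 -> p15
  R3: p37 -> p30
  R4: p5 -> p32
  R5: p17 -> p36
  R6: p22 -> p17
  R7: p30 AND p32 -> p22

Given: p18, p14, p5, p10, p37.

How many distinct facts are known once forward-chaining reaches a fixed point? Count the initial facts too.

12

Round 1 fires R1, R3, R4, giving p11, p30, p32.
Round 2 fires R2, R7, giving p15, p22.
Round 3 fires R6, giving p17.
Round 4 fires R5, giving p36.
Closure: {p10, p11, p14, p15, p17, p18, p22, p30, p32, p36, p37, p5} — 12 facts.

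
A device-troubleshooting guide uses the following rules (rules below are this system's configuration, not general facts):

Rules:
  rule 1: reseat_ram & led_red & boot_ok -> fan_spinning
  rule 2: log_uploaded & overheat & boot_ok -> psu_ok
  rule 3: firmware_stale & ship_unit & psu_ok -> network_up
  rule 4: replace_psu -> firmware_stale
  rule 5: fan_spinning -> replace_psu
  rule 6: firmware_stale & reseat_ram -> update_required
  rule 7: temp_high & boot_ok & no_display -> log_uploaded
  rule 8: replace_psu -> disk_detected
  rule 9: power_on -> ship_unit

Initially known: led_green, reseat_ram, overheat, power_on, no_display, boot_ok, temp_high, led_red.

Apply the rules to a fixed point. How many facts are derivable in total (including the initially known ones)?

17

Round 1 — rule 1, rule 7, rule 9, derive fan_spinning, log_uploaded, ship_unit.
Round 2 — rule 2, rule 5, derive psu_ok, replace_psu.
Round 3 — rule 4, rule 8, derive firmware_stale, disk_detected.
Round 4 — rule 3, rule 6, derive network_up, update_required.
Closure: {boot_ok, disk_detected, fan_spinning, firmware_stale, led_green, led_red, log_uploaded, network_up, no_display, overheat, power_on, psu_ok, replace_psu, reseat_ram, ship_unit, temp_high, update_required} — 17 facts.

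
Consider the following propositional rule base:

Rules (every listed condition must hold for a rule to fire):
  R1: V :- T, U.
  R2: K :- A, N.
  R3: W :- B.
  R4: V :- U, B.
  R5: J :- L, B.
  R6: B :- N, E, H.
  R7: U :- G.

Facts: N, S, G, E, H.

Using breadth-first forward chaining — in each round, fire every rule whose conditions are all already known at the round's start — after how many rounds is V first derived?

2

Round 1 — R6, R7, derive B, U.
Round 2 — R3, R4, derive W, V.
V first appears in round 2.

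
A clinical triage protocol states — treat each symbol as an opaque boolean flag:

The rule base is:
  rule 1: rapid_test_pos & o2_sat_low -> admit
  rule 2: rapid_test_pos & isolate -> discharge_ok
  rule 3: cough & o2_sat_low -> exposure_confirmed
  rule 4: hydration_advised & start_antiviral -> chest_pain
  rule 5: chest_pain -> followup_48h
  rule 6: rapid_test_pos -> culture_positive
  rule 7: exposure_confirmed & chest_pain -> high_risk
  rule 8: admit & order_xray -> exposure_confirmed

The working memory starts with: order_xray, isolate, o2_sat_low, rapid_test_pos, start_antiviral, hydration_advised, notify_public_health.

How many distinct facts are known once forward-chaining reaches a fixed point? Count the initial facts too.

14

Round 1: rule 1 [rapid_test_pos & o2_sat_low -> admit]; rule 2 [rapid_test_pos & isolate -> discharge_ok]; rule 4 [hydration_advised & start_antiviral -> chest_pain]; rule 6 [rapid_test_pos -> culture_positive]. New: admit, discharge_ok, chest_pain, culture_positive.
Round 2: rule 5 [chest_pain -> followup_48h]; rule 8 [admit & order_xray -> exposure_confirmed]. New: followup_48h, exposure_confirmed.
Round 3: rule 7 [exposure_confirmed & chest_pain -> high_risk]. New: high_risk.
Closure: {admit, chest_pain, culture_positive, discharge_ok, exposure_confirmed, followup_48h, high_risk, hydration_advised, isolate, notify_public_health, o2_sat_low, order_xray, rapid_test_pos, start_antiviral} — 14 facts.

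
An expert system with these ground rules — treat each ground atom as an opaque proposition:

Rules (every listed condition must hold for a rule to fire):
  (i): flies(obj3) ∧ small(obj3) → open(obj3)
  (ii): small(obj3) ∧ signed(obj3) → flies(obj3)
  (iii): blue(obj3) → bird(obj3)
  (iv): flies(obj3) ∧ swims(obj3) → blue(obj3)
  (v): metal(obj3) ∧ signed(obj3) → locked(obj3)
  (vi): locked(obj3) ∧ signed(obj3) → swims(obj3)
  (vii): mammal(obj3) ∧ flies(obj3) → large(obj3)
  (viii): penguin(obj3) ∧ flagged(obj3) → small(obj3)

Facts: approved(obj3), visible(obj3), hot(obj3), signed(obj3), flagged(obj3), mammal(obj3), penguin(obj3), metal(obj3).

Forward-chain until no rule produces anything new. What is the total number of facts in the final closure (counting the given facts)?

16

Round 1: (v) [metal(obj3) ∧ signed(obj3) → locked(obj3)]; (viii) [penguin(obj3) ∧ flagged(obj3) → small(obj3)]. New: locked(obj3), small(obj3).
Round 2: (ii) [small(obj3) ∧ signed(obj3) → flies(obj3)]; (vi) [locked(obj3) ∧ signed(obj3) → swims(obj3)]. New: flies(obj3), swims(obj3).
Round 3: (i) [flies(obj3) ∧ small(obj3) → open(obj3)]; (iv) [flies(obj3) ∧ swims(obj3) → blue(obj3)]; (vii) [mammal(obj3) ∧ flies(obj3) → large(obj3)]. New: open(obj3), blue(obj3), large(obj3).
Round 4: (iii) [blue(obj3) → bird(obj3)]. New: bird(obj3).
Closure: {approved(obj3), bird(obj3), blue(obj3), flagged(obj3), flies(obj3), hot(obj3), large(obj3), locked(obj3), mammal(obj3), metal(obj3), open(obj3), penguin(obj3), signed(obj3), small(obj3), swims(obj3), visible(obj3)} — 16 facts.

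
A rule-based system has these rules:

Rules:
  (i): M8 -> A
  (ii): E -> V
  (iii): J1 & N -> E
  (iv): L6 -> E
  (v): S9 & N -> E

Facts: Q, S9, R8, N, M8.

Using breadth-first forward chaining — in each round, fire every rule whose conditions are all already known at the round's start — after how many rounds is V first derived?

[1] (i) [M8 -> A]; (v) [S9 & N -> E]. ⇒ new: A, E.
[2] (ii) [E -> V]. ⇒ new: V.
V first appears in round 2.

2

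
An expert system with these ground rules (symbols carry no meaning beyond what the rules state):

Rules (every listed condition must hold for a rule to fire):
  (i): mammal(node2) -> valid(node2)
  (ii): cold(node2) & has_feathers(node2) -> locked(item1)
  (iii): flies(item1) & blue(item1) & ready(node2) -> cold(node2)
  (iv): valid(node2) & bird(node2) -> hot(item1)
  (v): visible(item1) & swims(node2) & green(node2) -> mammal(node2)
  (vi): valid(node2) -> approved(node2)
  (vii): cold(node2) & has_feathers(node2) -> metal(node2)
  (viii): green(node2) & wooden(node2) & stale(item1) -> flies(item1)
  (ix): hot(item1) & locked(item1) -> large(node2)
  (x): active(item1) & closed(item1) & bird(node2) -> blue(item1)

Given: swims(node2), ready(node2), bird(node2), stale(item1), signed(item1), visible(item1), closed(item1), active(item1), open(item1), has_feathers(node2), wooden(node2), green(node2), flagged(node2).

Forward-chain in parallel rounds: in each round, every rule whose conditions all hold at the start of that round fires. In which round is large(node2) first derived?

[1] (v) [visible(item1) & swims(node2) & green(node2) -> mammal(node2)]; (viii) [green(node2) & wooden(node2) & stale(item1) -> flies(item1)]; (x) [active(item1) & closed(item1) & bird(node2) -> blue(item1)]. ⇒ new: mammal(node2), flies(item1), blue(item1).
[2] (i) [mammal(node2) -> valid(node2)]; (iii) [flies(item1) & blue(item1) & ready(node2) -> cold(node2)]. ⇒ new: valid(node2), cold(node2).
[3] (ii) [cold(node2) & has_feathers(node2) -> locked(item1)]; (iv) [valid(node2) & bird(node2) -> hot(item1)]; (vi) [valid(node2) -> approved(node2)]; (vii) [cold(node2) & has_feathers(node2) -> metal(node2)]. ⇒ new: locked(item1), hot(item1), approved(node2), metal(node2).
[4] (ix) [hot(item1) & locked(item1) -> large(node2)]. ⇒ new: large(node2).
large(node2) first appears in round 4.

4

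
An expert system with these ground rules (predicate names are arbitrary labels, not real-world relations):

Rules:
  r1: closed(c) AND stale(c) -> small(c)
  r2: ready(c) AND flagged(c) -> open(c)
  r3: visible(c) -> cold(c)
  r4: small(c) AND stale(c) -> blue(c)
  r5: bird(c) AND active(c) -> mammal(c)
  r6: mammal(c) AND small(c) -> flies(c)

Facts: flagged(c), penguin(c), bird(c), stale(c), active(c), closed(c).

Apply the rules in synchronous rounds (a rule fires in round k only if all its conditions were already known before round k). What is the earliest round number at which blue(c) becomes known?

Round 1 — r1, r5, derive small(c), mammal(c).
Round 2 — r4, r6, derive blue(c), flies(c).
blue(c) first appears in round 2.

2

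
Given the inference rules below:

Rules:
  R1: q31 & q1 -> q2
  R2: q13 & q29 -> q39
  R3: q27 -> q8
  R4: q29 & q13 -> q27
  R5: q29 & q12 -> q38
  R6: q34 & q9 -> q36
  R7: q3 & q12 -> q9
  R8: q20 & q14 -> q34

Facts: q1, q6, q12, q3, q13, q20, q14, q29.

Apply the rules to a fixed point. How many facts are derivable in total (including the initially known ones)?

15

[1] R2 [q13 & q29 -> q39]; R4 [q29 & q13 -> q27]; R5 [q29 & q12 -> q38]; R7 [q3 & q12 -> q9]; R8 [q20 & q14 -> q34]. ⇒ new: q39, q27, q38, q9, q34.
[2] R3 [q27 -> q8]; R6 [q34 & q9 -> q36]. ⇒ new: q8, q36.
Closure: {q1, q12, q13, q14, q20, q27, q29, q3, q34, q36, q38, q39, q6, q8, q9} — 15 facts.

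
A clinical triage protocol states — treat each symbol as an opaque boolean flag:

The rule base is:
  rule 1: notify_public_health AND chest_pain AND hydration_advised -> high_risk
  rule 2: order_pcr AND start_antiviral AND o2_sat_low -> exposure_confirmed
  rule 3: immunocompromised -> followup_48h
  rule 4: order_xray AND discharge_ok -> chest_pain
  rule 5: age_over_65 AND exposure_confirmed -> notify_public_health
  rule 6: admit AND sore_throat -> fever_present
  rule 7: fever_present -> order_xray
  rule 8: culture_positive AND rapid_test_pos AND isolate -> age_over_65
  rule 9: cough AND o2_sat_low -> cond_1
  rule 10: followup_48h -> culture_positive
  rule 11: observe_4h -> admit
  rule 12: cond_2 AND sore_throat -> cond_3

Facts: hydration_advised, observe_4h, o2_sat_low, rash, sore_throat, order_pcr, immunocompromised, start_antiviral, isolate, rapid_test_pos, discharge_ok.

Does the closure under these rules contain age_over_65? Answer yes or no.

yes

Round 1: rule 2 [order_pcr AND start_antiviral AND o2_sat_low -> exposure_confirmed]; rule 3 [immunocompromised -> followup_48h]; rule 11 [observe_4h -> admit]. New: exposure_confirmed, followup_48h, admit.
Round 2: rule 6 [admit AND sore_throat -> fever_present]; rule 10 [followup_48h -> culture_positive]. New: fever_present, culture_positive.
Round 3: rule 7 [fever_present -> order_xray]; rule 8 [culture_positive AND rapid_test_pos AND isolate -> age_over_65]. New: order_xray, age_over_65.
Round 4: rule 4 [order_xray AND discharge_ok -> chest_pain]; rule 5 [age_over_65 AND exposure_confirmed -> notify_public_health]. New: chest_pain, notify_public_health.
Round 5: rule 1 [notify_public_health AND chest_pain AND hydration_advised -> high_risk]. New: high_risk.
age_over_65 appears in round 3, so it is derivable.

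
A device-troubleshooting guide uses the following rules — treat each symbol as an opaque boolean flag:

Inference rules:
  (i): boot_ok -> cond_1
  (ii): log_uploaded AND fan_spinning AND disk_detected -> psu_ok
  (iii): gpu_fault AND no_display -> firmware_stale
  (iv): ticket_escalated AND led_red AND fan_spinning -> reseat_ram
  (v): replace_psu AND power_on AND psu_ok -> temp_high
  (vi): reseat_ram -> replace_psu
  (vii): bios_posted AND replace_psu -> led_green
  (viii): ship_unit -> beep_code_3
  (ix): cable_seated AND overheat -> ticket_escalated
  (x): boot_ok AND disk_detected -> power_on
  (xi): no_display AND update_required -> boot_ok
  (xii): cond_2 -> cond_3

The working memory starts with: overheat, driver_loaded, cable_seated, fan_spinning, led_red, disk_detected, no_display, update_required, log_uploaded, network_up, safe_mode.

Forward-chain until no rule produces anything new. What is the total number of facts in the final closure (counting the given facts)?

19

Round 1 — (ii), (ix), (xi), derive psu_ok, ticket_escalated, boot_ok.
Round 2 — (i), (iv), (x), derive cond_1, reseat_ram, power_on.
Round 3 — (vi), derive replace_psu.
Round 4 — (v), derive temp_high.
Closure: {boot_ok, cable_seated, cond_1, disk_detected, driver_loaded, fan_spinning, led_red, log_uploaded, network_up, no_display, overheat, power_on, psu_ok, replace_psu, reseat_ram, safe_mode, temp_high, ticket_escalated, update_required} — 19 facts.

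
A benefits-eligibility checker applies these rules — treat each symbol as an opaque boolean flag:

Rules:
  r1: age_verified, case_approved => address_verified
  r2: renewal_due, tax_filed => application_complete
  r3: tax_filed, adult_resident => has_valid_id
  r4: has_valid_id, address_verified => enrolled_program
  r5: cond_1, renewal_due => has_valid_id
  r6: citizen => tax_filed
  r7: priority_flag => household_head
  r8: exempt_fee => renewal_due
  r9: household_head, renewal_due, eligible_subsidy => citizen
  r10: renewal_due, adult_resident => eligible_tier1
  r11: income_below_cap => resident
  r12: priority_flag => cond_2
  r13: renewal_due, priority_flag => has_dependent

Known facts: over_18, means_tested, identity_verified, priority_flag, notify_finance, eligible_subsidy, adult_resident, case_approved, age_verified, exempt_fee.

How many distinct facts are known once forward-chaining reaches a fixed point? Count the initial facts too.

[1] r1 [age_verified, case_approved => address_verified]; r7 [priority_flag => household_head]; r8 [exempt_fee => renewal_due]; r12 [priority_flag => cond_2]. ⇒ new: address_verified, household_head, renewal_due, cond_2.
[2] r9 [household_head, renewal_due, eligible_subsidy => citizen]; r10 [renewal_due, adult_resident => eligible_tier1]; r13 [renewal_due, priority_flag => has_dependent]. ⇒ new: citizen, eligible_tier1, has_dependent.
[3] r6 [citizen => tax_filed]. ⇒ new: tax_filed.
[4] r2 [renewal_due, tax_filed => application_complete]; r3 [tax_filed, adult_resident => has_valid_id]. ⇒ new: application_complete, has_valid_id.
[5] r4 [has_valid_id, address_verified => enrolled_program]. ⇒ new: enrolled_program.
Closure: {address_verified, adult_resident, age_verified, application_complete, case_approved, citizen, cond_2, eligible_subsidy, eligible_tier1, enrolled_program, exempt_fee, has_dependent, has_valid_id, household_head, identity_verified, means_tested, notify_finance, over_18, priority_flag, renewal_due, tax_filed} — 21 facts.

21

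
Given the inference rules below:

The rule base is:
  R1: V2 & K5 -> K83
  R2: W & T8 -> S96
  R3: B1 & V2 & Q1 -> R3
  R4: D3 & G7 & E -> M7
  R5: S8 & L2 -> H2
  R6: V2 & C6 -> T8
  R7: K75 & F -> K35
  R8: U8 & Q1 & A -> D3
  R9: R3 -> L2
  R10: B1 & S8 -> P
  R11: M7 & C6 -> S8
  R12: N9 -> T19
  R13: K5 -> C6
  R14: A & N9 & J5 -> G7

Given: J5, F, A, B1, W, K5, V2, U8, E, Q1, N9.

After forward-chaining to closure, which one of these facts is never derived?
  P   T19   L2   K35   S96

Round 1: R1 [V2 & K5 -> K83]; R3 [B1 & V2 & Q1 -> R3]; R8 [U8 & Q1 & A -> D3]; R12 [N9 -> T19]; R13 [K5 -> C6]; R14 [A & N9 & J5 -> G7]. Adds K83, R3, D3, T19, C6, G7.
Round 2: R4 [D3 & G7 & E -> M7]; R6 [V2 & C6 -> T8]; R9 [R3 -> L2]. Adds M7, T8, L2.
Round 3: R2 [W & T8 -> S96]; R11 [M7 & C6 -> S8]. Adds S96, S8.
Round 4: R5 [S8 & L2 -> H2]; R10 [B1 & S8 -> P]. Adds H2, P.
Derived: L2 (round 2), T19 (round 1), S96 (round 3), P (round 4). K35 never appears in any round.

K35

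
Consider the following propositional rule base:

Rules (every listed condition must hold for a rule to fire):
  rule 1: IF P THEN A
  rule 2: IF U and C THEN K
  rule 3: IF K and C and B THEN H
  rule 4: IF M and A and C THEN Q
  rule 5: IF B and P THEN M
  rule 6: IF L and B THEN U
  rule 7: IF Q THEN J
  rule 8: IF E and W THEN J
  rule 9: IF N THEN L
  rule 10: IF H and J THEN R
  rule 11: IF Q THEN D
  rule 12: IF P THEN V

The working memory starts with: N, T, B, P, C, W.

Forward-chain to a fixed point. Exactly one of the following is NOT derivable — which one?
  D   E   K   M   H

E

Round 1: rule 1 [IF P THEN A]; rule 5 [IF B and P THEN M]; rule 9 [IF N THEN L]; rule 12 [IF P THEN V]. New: A, M, L, V.
Round 2: rule 4 [IF M and A and C THEN Q]; rule 6 [IF L and B THEN U]. New: Q, U.
Round 3: rule 2 [IF U and C THEN K]; rule 7 [IF Q THEN J]; rule 11 [IF Q THEN D]. New: K, J, D.
Round 4: rule 3 [IF K and C and B THEN H]. New: H.
Round 5: rule 10 [IF H and J THEN R]. New: R.
Derived: K (round 3), M (round 1), D (round 3), H (round 4). E never appears in any round.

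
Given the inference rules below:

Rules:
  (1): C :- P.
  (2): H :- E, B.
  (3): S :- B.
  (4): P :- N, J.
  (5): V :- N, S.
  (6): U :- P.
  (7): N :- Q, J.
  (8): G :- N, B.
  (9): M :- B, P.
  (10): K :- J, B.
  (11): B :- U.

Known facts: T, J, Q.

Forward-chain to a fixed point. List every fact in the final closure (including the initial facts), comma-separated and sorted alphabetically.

B, C, G, J, K, M, N, P, Q, S, T, U, V

Round 1: (7) [N :- Q, J.]. New: N.
Round 2: (4) [P :- N, J.]. New: P.
Round 3: (1) [C :- P.]; (6) [U :- P.]. New: C, U.
Round 4: (11) [B :- U.]. New: B.
Round 5: (3) [S :- B.]; (8) [G :- N, B.]; (9) [M :- B, P.]; (10) [K :- J, B.]. New: S, G, M, K.
Round 6: (5) [V :- N, S.]. New: V.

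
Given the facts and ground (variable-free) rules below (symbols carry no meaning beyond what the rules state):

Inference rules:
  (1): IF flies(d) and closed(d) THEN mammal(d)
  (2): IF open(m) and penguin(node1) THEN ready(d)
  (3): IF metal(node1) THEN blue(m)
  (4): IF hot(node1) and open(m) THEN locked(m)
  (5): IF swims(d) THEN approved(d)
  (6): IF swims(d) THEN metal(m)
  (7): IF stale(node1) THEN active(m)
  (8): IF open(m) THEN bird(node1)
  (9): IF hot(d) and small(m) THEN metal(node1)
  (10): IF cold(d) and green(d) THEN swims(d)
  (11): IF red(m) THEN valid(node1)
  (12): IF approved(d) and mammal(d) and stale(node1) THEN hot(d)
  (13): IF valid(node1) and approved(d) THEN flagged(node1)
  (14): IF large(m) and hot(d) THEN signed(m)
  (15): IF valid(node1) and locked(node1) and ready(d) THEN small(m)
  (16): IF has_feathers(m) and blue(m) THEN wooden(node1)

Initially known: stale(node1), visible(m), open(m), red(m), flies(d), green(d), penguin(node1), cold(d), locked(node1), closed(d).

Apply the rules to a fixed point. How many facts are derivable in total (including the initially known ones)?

Round 1: (1) [IF flies(d) and closed(d) THEN mammal(d)]; (2) [IF open(m) and penguin(node1) THEN ready(d)]; (7) [IF stale(node1) THEN active(m)]; (8) [IF open(m) THEN bird(node1)]; (10) [IF cold(d) and green(d) THEN swims(d)]; (11) [IF red(m) THEN valid(node1)]. Adds mammal(d), ready(d), active(m), bird(node1), swims(d), valid(node1).
Round 2: (5) [IF swims(d) THEN approved(d)]; (6) [IF swims(d) THEN metal(m)]; (15) [IF valid(node1) and locked(node1) and ready(d) THEN small(m)]. Adds approved(d), metal(m), small(m).
Round 3: (12) [IF approved(d) and mammal(d) and stale(node1) THEN hot(d)]; (13) [IF valid(node1) and approved(d) THEN flagged(node1)]. Adds hot(d), flagged(node1).
Round 4: (9) [IF hot(d) and small(m) THEN metal(node1)]. Adds metal(node1).
Round 5: (3) [IF metal(node1) THEN blue(m)]. Adds blue(m).
Closure: {active(m), approved(d), bird(node1), blue(m), closed(d), cold(d), flagged(node1), flies(d), green(d), hot(d), locked(node1), mammal(d), metal(m), metal(node1), open(m), penguin(node1), ready(d), red(m), small(m), stale(node1), swims(d), valid(node1), visible(m)} — 23 facts.

23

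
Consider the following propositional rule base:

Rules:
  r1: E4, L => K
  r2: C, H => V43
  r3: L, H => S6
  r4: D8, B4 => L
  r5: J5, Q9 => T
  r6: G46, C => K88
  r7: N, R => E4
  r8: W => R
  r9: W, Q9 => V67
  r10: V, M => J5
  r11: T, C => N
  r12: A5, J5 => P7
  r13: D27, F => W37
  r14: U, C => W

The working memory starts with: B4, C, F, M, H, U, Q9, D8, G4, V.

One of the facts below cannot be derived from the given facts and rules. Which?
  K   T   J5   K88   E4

K88

Round 1 fires r2, r4, r10, r14, giving V43, L, J5, W.
Round 2 fires r3, r5, r8, r9, giving S6, T, R, V67.
Round 3 fires r11, giving N.
Round 4 fires r7, giving E4.
Round 5 fires r1, giving K.
Derived: E4 (round 4), K (round 5), T (round 2), J5 (round 1). K88 never appears in any round.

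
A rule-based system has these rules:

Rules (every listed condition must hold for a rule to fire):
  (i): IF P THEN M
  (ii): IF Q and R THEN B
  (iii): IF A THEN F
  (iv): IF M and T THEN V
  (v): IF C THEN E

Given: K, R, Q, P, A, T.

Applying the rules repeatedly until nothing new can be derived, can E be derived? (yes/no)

no

Round 1: (i) [IF P THEN M]; (ii) [IF Q and R THEN B]; (iii) [IF A THEN F]. Adds M, B, F.
Round 2: (iv) [IF M and T THEN V]. Adds V.
Fixed point reached. E is concluded only by (v); (v) needs C (never derived).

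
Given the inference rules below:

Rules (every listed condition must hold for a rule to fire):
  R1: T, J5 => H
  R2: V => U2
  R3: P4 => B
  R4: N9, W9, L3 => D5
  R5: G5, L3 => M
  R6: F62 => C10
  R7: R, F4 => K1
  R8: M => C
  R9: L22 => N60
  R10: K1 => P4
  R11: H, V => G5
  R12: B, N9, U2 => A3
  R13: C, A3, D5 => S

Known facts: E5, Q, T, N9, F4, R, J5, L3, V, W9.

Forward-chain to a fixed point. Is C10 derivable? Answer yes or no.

[1] R1 [T, J5 => H]; R2 [V => U2]; R4 [N9, W9, L3 => D5]; R7 [R, F4 => K1]. ⇒ new: H, U2, D5, K1.
[2] R10 [K1 => P4]; R11 [H, V => G5]. ⇒ new: P4, G5.
[3] R3 [P4 => B]; R5 [G5, L3 => M]. ⇒ new: B, M.
[4] R8 [M => C]; R12 [B, N9, U2 => A3]. ⇒ new: C, A3.
[5] R13 [C, A3, D5 => S]. ⇒ new: S.
Fixed point reached. C10 is concluded only by R6; R6 needs F62 (never derived).

no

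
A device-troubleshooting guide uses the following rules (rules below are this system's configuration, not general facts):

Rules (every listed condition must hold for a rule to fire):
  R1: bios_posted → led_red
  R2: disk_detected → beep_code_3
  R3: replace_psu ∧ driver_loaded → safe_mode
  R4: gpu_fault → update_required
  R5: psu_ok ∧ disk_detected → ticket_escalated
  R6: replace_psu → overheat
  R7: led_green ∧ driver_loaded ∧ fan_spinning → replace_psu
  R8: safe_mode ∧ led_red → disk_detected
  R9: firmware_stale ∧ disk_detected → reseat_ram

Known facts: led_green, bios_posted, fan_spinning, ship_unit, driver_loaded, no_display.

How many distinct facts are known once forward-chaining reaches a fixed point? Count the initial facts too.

12

Round 1: R1 [bios_posted → led_red]; R7 [led_green ∧ driver_loaded ∧ fan_spinning → replace_psu]. New: led_red, replace_psu.
Round 2: R3 [replace_psu ∧ driver_loaded → safe_mode]; R6 [replace_psu → overheat]. New: safe_mode, overheat.
Round 3: R8 [safe_mode ∧ led_red → disk_detected]. New: disk_detected.
Round 4: R2 [disk_detected → beep_code_3]. New: beep_code_3.
Closure: {beep_code_3, bios_posted, disk_detected, driver_loaded, fan_spinning, led_green, led_red, no_display, overheat, replace_psu, safe_mode, ship_unit} — 12 facts.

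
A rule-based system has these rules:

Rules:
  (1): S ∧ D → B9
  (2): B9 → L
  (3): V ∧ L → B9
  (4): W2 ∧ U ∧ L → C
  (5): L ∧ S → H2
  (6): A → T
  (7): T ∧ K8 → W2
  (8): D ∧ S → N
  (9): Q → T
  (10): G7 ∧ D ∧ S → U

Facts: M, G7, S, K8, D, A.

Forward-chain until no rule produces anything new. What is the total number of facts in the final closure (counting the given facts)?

14

[1] (1) [S ∧ D → B9]; (6) [A → T]; (8) [D ∧ S → N]; (10) [G7 ∧ D ∧ S → U]. ⇒ new: B9, T, N, U.
[2] (2) [B9 → L]; (7) [T ∧ K8 → W2]. ⇒ new: L, W2.
[3] (4) [W2 ∧ U ∧ L → C]; (5) [L ∧ S → H2]. ⇒ new: C, H2.
Closure: {A, B9, C, D, G7, H2, K8, L, M, N, S, T, U, W2} — 14 facts.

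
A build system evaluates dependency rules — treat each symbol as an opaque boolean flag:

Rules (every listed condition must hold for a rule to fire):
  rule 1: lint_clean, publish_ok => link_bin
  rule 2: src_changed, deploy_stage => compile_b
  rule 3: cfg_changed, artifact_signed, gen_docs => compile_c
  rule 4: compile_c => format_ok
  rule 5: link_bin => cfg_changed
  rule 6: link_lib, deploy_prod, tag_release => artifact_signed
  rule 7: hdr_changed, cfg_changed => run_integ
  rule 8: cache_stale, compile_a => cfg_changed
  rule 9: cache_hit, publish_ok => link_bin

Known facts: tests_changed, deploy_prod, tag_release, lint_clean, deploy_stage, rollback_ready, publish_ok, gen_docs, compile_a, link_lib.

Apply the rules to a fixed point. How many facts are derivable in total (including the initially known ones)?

Round 1 — rule 1, rule 6, derive link_bin, artifact_signed.
Round 2 — rule 5, derive cfg_changed.
Round 3 — rule 3, derive compile_c.
Round 4 — rule 4, derive format_ok.
Closure: {artifact_signed, cfg_changed, compile_a, compile_c, deploy_prod, deploy_stage, format_ok, gen_docs, link_bin, link_lib, lint_clean, publish_ok, rollback_ready, tag_release, tests_changed} — 15 facts.

15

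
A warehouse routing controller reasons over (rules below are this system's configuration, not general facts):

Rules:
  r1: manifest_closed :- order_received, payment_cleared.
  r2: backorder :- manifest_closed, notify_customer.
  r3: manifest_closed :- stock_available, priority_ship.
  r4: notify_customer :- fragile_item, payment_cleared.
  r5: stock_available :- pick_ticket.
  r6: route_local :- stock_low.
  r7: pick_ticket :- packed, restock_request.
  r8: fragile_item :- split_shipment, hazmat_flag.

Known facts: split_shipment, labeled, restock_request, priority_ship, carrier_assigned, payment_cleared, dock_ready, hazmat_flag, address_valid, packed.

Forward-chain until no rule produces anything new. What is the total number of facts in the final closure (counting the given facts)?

Round 1: r7 [pick_ticket :- packed, restock_request.]; r8 [fragile_item :- split_shipment, hazmat_flag.]. Adds pick_ticket, fragile_item.
Round 2: r4 [notify_customer :- fragile_item, payment_cleared.]; r5 [stock_available :- pick_ticket.]. Adds notify_customer, stock_available.
Round 3: r3 [manifest_closed :- stock_available, priority_ship.]. Adds manifest_closed.
Round 4: r2 [backorder :- manifest_closed, notify_customer.]. Adds backorder.
Closure: {address_valid, backorder, carrier_assigned, dock_ready, fragile_item, hazmat_flag, labeled, manifest_closed, notify_customer, packed, payment_cleared, pick_ticket, priority_ship, restock_request, split_shipment, stock_available} — 16 facts.

16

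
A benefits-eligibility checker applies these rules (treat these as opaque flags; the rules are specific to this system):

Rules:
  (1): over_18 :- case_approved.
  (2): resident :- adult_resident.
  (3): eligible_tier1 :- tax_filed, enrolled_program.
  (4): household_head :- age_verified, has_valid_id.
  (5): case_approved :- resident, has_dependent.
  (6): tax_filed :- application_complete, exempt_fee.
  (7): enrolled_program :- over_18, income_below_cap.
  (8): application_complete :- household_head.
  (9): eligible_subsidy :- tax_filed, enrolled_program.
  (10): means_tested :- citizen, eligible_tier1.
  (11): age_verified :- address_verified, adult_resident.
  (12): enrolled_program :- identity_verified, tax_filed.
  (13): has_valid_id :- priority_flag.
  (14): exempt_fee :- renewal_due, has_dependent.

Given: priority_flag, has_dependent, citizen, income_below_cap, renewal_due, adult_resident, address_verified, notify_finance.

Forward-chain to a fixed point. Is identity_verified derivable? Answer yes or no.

no

[1] (2) [resident :- adult_resident.]; (11) [age_verified :- address_verified, adult_resident.]; (13) [has_valid_id :- priority_flag.]; (14) [exempt_fee :- renewal_due, has_dependent.]. ⇒ new: resident, age_verified, has_valid_id, exempt_fee.
[2] (4) [household_head :- age_verified, has_valid_id.]; (5) [case_approved :- resident, has_dependent.]. ⇒ new: household_head, case_approved.
[3] (1) [over_18 :- case_approved.]; (8) [application_complete :- household_head.]. ⇒ new: over_18, application_complete.
[4] (6) [tax_filed :- application_complete, exempt_fee.]; (7) [enrolled_program :- over_18, income_below_cap.]. ⇒ new: tax_filed, enrolled_program.
[5] (3) [eligible_tier1 :- tax_filed, enrolled_program.]; (9) [eligible_subsidy :- tax_filed, enrolled_program.]. ⇒ new: eligible_tier1, eligible_subsidy.
[6] (10) [means_tested :- citizen, eligible_tier1.]. ⇒ new: means_tested.
Fixed point reached. No rule has identity_verified as a consequent, and it is not given.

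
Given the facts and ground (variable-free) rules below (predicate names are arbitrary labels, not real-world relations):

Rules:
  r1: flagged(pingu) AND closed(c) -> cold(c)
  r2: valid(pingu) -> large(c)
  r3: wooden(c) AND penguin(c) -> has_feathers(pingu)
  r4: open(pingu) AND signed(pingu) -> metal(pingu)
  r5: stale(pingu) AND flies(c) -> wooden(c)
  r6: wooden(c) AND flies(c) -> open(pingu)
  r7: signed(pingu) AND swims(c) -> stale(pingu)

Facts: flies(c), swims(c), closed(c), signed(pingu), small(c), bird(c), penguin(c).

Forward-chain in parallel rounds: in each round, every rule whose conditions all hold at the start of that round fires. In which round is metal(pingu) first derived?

4

Round 1: r7 [signed(pingu) AND swims(c) -> stale(pingu)]. Adds stale(pingu).
Round 2: r5 [stale(pingu) AND flies(c) -> wooden(c)]. Adds wooden(c).
Round 3: r3 [wooden(c) AND penguin(c) -> has_feathers(pingu)]; r6 [wooden(c) AND flies(c) -> open(pingu)]. Adds has_feathers(pingu), open(pingu).
Round 4: r4 [open(pingu) AND signed(pingu) -> metal(pingu)]. Adds metal(pingu).
metal(pingu) first appears in round 4.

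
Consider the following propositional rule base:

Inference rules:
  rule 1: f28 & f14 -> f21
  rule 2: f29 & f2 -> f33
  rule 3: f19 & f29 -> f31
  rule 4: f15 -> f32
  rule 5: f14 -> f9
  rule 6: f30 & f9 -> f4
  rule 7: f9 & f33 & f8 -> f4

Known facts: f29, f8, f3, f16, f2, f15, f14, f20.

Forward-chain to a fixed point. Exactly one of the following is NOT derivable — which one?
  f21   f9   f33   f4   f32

f21

Round 1: rule 2 [f29 & f2 -> f33]; rule 4 [f15 -> f32]; rule 5 [f14 -> f9]. Adds f33, f32, f9.
Round 2: rule 7 [f9 & f33 & f8 -> f4]. Adds f4.
Derived: f9 (round 1), f33 (round 1), f4 (round 2), f32 (round 1). f21 never appears in any round.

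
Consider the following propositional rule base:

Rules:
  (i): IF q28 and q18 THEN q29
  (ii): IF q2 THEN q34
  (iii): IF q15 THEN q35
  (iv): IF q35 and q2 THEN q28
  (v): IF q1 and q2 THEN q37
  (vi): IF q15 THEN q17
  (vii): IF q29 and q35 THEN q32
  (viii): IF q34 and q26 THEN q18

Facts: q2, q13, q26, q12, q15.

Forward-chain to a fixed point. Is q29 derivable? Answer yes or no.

[1] (ii) [IF q2 THEN q34]; (iii) [IF q15 THEN q35]; (vi) [IF q15 THEN q17]. ⇒ new: q34, q35, q17.
[2] (iv) [IF q35 and q2 THEN q28]; (viii) [IF q34 and q26 THEN q18]. ⇒ new: q28, q18.
[3] (i) [IF q28 and q18 THEN q29]. ⇒ new: q29.
[4] (vii) [IF q29 and q35 THEN q32]. ⇒ new: q32.
q29 appears in round 3, so it is derivable.

yes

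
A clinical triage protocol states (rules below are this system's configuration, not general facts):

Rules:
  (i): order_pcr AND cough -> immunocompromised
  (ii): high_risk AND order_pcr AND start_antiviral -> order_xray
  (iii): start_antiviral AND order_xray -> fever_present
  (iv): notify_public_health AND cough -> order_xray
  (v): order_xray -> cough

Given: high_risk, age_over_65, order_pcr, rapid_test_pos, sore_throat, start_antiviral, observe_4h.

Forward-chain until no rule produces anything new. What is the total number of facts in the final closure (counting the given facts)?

11

Round 1 fires (ii), giving order_xray.
Round 2 fires (iii), (v), giving fever_present, cough.
Round 3 fires (i), giving immunocompromised.
Closure: {age_over_65, cough, fever_present, high_risk, immunocompromised, observe_4h, order_pcr, order_xray, rapid_test_pos, sore_throat, start_antiviral} — 11 facts.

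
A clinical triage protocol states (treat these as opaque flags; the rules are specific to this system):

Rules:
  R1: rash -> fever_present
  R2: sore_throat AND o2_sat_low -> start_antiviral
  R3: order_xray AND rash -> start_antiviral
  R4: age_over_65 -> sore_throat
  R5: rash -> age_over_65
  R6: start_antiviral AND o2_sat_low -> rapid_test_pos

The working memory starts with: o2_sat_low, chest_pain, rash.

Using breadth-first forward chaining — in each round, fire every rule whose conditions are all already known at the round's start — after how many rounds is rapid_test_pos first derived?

[1] R1 [rash -> fever_present]; R5 [rash -> age_over_65]. ⇒ new: fever_present, age_over_65.
[2] R4 [age_over_65 -> sore_throat]. ⇒ new: sore_throat.
[3] R2 [sore_throat AND o2_sat_low -> start_antiviral]. ⇒ new: start_antiviral.
[4] R6 [start_antiviral AND o2_sat_low -> rapid_test_pos]. ⇒ new: rapid_test_pos.
rapid_test_pos first appears in round 4.

4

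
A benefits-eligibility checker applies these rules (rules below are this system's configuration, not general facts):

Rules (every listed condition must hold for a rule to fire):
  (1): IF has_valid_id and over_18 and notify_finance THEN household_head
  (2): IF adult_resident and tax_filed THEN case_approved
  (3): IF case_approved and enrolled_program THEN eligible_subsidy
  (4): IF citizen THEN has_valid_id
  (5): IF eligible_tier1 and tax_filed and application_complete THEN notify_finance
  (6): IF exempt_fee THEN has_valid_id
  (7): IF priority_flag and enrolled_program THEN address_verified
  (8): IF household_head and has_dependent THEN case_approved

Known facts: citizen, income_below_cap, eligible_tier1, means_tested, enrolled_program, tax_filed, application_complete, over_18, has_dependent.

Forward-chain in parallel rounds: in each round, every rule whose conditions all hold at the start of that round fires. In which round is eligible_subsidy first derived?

4

Round 1 fires (4), (5), giving has_valid_id, notify_finance.
Round 2 fires (1), giving household_head.
Round 3 fires (8), giving case_approved.
Round 4 fires (3), giving eligible_subsidy.
eligible_subsidy first appears in round 4.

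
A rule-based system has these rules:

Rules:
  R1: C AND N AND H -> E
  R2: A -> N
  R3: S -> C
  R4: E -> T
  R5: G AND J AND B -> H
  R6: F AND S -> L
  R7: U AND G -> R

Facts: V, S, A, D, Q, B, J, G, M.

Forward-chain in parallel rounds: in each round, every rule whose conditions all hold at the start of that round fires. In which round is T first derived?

3

[1] R2 [A -> N]; R3 [S -> C]; R5 [G AND J AND B -> H]. ⇒ new: N, C, H.
[2] R1 [C AND N AND H -> E]. ⇒ new: E.
[3] R4 [E -> T]. ⇒ new: T.
T first appears in round 3.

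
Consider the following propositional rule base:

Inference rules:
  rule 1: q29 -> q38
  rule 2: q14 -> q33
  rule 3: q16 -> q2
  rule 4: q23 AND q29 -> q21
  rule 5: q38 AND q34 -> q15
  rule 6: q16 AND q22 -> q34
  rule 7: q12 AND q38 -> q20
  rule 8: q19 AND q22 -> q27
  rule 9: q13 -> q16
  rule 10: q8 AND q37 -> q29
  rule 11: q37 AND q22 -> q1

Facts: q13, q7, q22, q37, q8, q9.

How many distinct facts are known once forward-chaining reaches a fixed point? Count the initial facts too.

Round 1: rule 9 [q13 -> q16]; rule 10 [q8 AND q37 -> q29]; rule 11 [q37 AND q22 -> q1]. New: q16, q29, q1.
Round 2: rule 1 [q29 -> q38]; rule 3 [q16 -> q2]; rule 6 [q16 AND q22 -> q34]. New: q38, q2, q34.
Round 3: rule 5 [q38 AND q34 -> q15]. New: q15.
Closure: {q1, q13, q15, q16, q2, q22, q29, q34, q37, q38, q7, q8, q9} — 13 facts.

13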